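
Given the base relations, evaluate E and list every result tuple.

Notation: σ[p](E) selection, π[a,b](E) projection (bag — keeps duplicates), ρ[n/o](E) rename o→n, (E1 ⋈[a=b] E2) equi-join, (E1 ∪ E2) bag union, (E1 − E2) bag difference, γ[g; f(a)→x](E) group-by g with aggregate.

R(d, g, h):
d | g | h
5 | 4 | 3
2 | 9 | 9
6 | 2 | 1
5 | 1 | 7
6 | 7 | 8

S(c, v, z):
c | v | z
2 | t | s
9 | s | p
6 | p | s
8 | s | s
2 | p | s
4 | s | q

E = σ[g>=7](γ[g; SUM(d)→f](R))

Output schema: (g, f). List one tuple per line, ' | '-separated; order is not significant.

Row counts bottom-up:
  R → 5
  γ[g; SUM(d)→f](R) → 5
  σ[g>=7](γ[g; SUM(d)→f](R)) → 2

== RESULT ==
g | f
7 | 6
9 | 2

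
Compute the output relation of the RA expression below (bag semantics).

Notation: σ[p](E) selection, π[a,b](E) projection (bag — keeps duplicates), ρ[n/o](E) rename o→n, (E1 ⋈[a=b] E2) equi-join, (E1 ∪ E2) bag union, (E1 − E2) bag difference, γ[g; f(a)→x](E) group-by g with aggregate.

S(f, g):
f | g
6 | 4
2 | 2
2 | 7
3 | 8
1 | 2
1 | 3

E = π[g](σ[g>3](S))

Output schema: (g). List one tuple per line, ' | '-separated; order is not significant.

Stepwise |·|:
  S → 6
  σ[g>3](S) → 3
  π[g](σ[g>3](S)) → 3

== RESULT ==
g
4
7
8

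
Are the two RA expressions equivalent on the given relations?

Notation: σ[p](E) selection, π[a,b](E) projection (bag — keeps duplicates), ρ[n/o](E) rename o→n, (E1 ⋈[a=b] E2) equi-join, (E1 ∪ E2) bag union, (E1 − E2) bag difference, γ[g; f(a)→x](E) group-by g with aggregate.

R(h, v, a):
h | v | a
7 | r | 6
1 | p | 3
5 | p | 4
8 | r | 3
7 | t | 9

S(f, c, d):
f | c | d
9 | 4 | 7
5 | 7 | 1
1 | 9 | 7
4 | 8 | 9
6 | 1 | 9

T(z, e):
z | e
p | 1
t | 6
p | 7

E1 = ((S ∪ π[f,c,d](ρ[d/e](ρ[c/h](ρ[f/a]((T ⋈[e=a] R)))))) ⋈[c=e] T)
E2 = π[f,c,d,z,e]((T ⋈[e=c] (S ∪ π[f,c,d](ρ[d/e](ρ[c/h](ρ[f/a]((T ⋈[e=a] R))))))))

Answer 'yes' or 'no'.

E1 row counts bottom-up:
  S → 5
  T → 3
  R → 5
  (T ⋈[e=a] R) → 1
  ρ[f/a]((T ⋈[e=a] R)) → 1
  ρ[c/h](ρ[f/a]((T ⋈[e=a] R))) → 1
  ρ[d/e](ρ[c/h](ρ[f/a]((T ⋈[e=a] R)))) → 1
  π[f,c,d](ρ[d/e](ρ[c/h](ρ[f/a]((T ⋈[e=a] R))))) → 1
  (S ∪ π[f,c,d](ρ[d/e](ρ[c/h](ρ[f/a]((T ⋈[e=a] R)))))) → 6
  T → 3
  ((S ∪ π[f,c,d](ρ[d/e](ρ[c/h](ρ[f/a]((T ⋈[e=a] R)))))) ⋈[c=e] T) → 3
E2 row counts bottom-up:
  T → 3
  S → 5
  T → 3
  R → 5
  (T ⋈[e=a] R) → 1
  ρ[f/a]((T ⋈[e=a] R)) → 1
  ρ[c/h](ρ[f/a]((T ⋈[e=a] R))) → 1
  ρ[d/e](ρ[c/h](ρ[f/a]((T ⋈[e=a] R)))) → 1
  π[f,c,d](ρ[d/e](ρ[c/h](ρ[f/a]((T ⋈[e=a] R))))) → 1
  (S ∪ π[f,c,d](ρ[d/e](ρ[c/h](ρ[f/a]((T ⋈[e=a] R)))))) → 6
  (T ⋈[e=c] (S ∪ π[f,c,d](ρ[d/e](ρ[c/h](ρ[f/a]((T ⋈[e=a] R))))))) → 3
  π[f,c,d,z,e]((T ⋈[e=c] (S ∪ π[f,c,d](ρ[d/e](ρ[c/h](ρ[f/a]((T ⋈[e=a] R)))))))) → 3

E1 and E2 produce the same multiset:
f | c | d | z | e
5 | 7 | 1 | p | 7
6 | 1 | 9 | p | 1
6 | 7 | 6 | p | 7

yes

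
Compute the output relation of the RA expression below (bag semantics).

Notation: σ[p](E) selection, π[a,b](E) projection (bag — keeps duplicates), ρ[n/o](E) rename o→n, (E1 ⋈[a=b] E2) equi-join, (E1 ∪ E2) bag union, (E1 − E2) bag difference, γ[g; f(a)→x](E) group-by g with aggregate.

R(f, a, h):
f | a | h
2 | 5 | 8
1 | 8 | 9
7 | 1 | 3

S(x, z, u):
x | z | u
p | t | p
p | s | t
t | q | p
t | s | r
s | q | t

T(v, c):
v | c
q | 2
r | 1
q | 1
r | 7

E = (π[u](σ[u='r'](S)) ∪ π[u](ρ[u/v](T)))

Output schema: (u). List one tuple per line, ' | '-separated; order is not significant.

Per-node cardinality:
  S → 5
  σ[u='r'](S) → 1
  π[u](σ[u='r'](S)) → 1
  T → 4
  ρ[u/v](T) → 4
  π[u](ρ[u/v](T)) → 4
  (π[u](σ[u='r'](S)) ∪ π[u](ρ[u/v](T))) → 5

== RESULT ==
u
q
q
r
r
r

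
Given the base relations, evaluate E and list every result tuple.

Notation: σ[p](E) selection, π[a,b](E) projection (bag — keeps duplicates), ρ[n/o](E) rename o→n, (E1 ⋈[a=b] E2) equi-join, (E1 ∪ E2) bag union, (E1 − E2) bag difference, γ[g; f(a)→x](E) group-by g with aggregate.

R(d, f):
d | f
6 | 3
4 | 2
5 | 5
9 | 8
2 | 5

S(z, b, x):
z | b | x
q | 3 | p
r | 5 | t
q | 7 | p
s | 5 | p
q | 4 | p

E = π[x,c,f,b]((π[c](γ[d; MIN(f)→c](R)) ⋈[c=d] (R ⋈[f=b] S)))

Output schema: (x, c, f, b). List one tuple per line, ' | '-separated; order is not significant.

Subexpression sizes:
  R → 5
  γ[d; MIN(f)→c](R) → 5
  π[c](γ[d; MIN(f)→c](R)) → 5
  R → 5
  S → 5
  (R ⋈[f=b] S) → 5
  (π[c](γ[d; MIN(f)→c](R)) ⋈[c=d] (R ⋈[f=b] S)) → 6
  π[x,c,f,b]((π[c](γ[d; MIN(f)→c](R)) ⋈[c=d] (R ⋈[f=b] S))) → 6

== RESULT ==
x | c | f | b
p | 2 | 5 | 5
p | 5 | 5 | 5
p | 5 | 5 | 5
t | 2 | 5 | 5
t | 5 | 5 | 5
t | 5 | 5 | 5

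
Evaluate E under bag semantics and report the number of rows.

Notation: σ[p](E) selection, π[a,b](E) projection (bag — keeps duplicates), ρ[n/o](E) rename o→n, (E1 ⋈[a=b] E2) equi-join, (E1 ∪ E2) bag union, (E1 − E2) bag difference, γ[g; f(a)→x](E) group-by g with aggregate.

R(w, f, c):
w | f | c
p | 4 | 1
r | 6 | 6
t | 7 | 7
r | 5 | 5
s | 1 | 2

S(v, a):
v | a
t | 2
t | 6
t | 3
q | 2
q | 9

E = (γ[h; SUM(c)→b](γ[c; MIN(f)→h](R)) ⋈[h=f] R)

Row counts bottom-up:
  R → 5
  γ[c; MIN(f)→h](R) → 5
  γ[h; SUM(c)→b](γ[c; MIN(f)→h](R)) → 5
  R → 5
  (γ[h; SUM(c)→b](γ[c; MIN(f)→h](R)) ⋈[h=f] R) → 5

|E| = 5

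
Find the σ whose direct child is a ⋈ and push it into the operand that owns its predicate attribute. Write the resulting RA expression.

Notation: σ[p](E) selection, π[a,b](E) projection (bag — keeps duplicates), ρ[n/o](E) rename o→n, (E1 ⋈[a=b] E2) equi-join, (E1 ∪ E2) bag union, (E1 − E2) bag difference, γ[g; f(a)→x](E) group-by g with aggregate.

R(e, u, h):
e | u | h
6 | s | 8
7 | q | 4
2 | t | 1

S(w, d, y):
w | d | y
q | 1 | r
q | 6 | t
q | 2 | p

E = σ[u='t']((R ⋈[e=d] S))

σ filters on u, owned by the left side.
E' = (σ[u='t'](R) ⋈[e=d] S)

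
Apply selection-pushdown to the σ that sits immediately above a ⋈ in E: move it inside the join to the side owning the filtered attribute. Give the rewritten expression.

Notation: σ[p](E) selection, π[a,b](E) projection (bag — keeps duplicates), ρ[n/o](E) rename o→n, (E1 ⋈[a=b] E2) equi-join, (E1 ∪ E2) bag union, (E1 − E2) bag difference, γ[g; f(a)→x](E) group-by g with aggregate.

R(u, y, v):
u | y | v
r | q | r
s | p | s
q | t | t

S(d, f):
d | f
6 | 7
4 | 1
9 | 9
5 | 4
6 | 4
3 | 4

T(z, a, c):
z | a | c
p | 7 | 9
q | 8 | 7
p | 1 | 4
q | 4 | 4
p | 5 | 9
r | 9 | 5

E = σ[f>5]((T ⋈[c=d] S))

σ filters on f, owned by the right side.
E' = (T ⋈[c=d] σ[f>5](S))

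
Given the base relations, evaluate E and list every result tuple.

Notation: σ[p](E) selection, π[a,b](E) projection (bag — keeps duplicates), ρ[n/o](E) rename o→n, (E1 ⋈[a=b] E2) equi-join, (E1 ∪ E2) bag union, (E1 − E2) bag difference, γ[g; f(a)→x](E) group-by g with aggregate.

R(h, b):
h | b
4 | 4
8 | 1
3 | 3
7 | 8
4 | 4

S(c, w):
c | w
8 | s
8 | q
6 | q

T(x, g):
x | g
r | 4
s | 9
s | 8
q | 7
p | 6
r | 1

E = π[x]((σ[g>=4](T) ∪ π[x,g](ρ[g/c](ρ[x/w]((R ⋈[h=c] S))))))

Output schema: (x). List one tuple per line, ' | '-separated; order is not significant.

Per-node cardinality:
  T → 6
  σ[g>=4](T) → 5
  R → 5
  S → 3
  (R ⋈[h=c] S) → 2
  ρ[x/w]((R ⋈[h=c] S)) → 2
  ρ[g/c](ρ[x/w]((R ⋈[h=c] S))) → 2
  π[x,g](ρ[g/c](ρ[x/w]((R ⋈[h=c] S)))) → 2
  (σ[g>=4](T) ∪ π[x,g](ρ[g/c](ρ[x/w]((R ⋈[h=c] S))))) → 7
  π[x]((σ[g>=4](T) ∪ π[x,g](ρ[g/c](ρ[x/w]((R ⋈[h=c] S)))))) → 7

== RESULT ==
x
p
q
q
r
s
s
s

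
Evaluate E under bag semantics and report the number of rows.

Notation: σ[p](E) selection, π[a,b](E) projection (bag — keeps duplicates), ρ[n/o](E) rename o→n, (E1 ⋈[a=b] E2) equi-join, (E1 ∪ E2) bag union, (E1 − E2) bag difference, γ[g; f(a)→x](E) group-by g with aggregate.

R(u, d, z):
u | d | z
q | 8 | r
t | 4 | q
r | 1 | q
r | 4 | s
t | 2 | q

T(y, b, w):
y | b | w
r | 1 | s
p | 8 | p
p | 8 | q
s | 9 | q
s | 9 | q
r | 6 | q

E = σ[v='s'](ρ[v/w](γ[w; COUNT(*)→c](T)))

Per-node cardinality:
  T → 6
  γ[w; COUNT(*)→c](T) → 3
  ρ[v/w](γ[w; COUNT(*)→c](T)) → 3
  σ[v='s'](ρ[v/w](γ[w; COUNT(*)→c](T))) → 1

|E| = 1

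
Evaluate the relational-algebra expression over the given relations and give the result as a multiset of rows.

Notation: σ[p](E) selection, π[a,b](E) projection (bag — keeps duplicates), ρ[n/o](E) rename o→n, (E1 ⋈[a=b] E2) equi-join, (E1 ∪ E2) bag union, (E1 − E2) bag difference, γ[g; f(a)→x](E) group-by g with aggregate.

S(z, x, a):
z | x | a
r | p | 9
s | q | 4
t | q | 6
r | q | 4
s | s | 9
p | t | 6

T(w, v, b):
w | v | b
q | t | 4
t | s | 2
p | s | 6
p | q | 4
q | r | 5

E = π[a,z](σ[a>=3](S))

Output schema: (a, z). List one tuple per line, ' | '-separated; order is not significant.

Per-node cardinality:
  S → 6
  σ[a>=3](S) → 6
  π[a,z](σ[a>=3](S)) → 6

== RESULT ==
a | z
4 | r
4 | s
6 | p
6 | t
9 | r
9 | s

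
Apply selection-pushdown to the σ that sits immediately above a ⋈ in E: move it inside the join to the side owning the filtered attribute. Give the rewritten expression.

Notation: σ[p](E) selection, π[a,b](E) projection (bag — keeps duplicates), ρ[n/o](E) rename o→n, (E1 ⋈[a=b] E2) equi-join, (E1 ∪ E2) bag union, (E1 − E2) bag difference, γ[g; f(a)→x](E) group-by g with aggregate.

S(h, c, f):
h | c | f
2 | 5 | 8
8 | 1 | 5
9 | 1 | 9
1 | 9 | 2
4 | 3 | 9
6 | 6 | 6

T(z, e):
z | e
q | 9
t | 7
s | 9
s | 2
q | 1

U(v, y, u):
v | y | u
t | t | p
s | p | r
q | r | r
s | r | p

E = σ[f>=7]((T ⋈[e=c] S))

σ filters on f, owned by the right side.
E' = (T ⋈[e=c] σ[f>=7](S))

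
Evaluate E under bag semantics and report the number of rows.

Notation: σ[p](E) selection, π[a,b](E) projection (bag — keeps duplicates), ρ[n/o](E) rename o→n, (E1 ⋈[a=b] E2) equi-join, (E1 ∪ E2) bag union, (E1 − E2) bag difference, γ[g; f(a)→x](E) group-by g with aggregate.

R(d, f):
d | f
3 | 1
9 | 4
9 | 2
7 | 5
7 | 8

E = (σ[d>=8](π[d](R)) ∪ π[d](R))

Subexpression sizes:
  R → 5
  π[d](R) → 5
  σ[d>=8](π[d](R)) → 2
  R → 5
  π[d](R) → 5
  (σ[d>=8](π[d](R)) ∪ π[d](R)) → 7

|E| = 7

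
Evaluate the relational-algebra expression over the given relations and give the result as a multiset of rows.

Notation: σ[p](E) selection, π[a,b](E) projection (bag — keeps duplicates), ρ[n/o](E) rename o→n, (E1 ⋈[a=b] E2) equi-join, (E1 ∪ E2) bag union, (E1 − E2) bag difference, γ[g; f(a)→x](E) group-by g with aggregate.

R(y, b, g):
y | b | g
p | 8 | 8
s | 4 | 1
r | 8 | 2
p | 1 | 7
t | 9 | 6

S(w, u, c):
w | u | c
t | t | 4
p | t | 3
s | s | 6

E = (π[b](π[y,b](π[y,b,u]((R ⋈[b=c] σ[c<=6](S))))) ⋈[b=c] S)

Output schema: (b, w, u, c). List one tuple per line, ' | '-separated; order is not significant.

Row counts bottom-up:
  R → 5
  S → 3
  σ[c<=6](S) → 3
  (R ⋈[b=c] σ[c<=6](S)) → 1
  π[y,b,u]((R ⋈[b=c] σ[c<=6](S))) → 1
  π[y,b](π[y,b,u]((R ⋈[b=c] σ[c<=6](S)))) → 1
  π[b](π[y,b](π[y,b,u]((R ⋈[b=c] σ[c<=6](S))))) → 1
  S → 3
  (π[b](π[y,b](π[y,b,u]((R ⋈[b=c] σ[c<=6](S))))) ⋈[b=c] S) → 1

== RESULT ==
b | w | u | c
4 | t | t | 4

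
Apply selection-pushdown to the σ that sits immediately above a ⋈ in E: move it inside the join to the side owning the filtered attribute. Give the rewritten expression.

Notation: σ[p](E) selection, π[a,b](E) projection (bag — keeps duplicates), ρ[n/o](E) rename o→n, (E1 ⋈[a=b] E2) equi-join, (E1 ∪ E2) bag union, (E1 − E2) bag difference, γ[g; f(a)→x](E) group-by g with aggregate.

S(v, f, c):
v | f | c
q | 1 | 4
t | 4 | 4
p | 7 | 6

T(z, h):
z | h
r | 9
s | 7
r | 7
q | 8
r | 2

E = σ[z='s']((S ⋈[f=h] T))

σ filters on z, owned by the right side.
E' = (S ⋈[f=h] σ[z='s'](T))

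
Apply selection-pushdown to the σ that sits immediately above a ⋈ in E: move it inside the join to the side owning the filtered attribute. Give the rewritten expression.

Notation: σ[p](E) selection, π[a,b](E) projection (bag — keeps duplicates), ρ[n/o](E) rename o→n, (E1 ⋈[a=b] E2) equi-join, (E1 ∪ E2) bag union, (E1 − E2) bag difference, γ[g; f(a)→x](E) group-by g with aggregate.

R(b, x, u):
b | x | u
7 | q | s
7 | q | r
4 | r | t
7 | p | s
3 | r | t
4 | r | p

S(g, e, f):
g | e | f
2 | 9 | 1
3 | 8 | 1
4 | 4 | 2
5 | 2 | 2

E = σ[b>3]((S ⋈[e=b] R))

σ filters on b, owned by the right side.
E' = (S ⋈[e=b] σ[b>3](R))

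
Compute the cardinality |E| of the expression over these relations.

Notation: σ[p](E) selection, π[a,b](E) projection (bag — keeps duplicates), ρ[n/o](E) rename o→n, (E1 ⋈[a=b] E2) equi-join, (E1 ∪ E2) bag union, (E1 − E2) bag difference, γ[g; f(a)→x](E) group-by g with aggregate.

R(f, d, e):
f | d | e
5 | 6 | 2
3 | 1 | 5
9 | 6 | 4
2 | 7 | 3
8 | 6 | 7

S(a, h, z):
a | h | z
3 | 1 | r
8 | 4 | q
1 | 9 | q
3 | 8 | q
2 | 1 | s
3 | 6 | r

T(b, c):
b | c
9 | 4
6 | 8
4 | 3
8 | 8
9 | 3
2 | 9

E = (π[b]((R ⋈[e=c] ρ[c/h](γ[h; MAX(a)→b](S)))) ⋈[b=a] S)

Stepwise |·|:
  R → 5
  S → 6
  γ[h; MAX(a)→b](S) → 5
  ρ[c/h](γ[h; MAX(a)→b](S)) → 5
  (R ⋈[e=c] ρ[c/h](γ[h; MAX(a)→b](S))) → 1
  π[b]((R ⋈[e=c] ρ[c/h](γ[h; MAX(a)→b](S)))) → 1
  S → 6
  (π[b]((R ⋈[e=c] ρ[c/h](γ[h; MAX(a)→b](S)))) ⋈[b=a] S) → 1

|E| = 1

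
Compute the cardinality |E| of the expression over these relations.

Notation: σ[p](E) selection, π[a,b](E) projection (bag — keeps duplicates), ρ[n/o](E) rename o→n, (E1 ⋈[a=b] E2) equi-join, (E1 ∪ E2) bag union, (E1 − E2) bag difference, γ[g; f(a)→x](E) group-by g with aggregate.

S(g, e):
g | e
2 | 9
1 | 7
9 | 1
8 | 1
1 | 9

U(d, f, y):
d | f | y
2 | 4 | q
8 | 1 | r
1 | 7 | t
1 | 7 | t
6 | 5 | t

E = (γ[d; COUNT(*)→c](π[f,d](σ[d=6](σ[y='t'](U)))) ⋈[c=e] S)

Per-node cardinality:
  U → 5
  σ[y='t'](U) → 3
  σ[d=6](σ[y='t'](U)) → 1
  π[f,d](σ[d=6](σ[y='t'](U))) → 1
  γ[d; COUNT(*)→c](π[f,d](σ[d=6](σ[y='t'](U)))) → 1
  S → 5
  (γ[d; COUNT(*)→c](π[f,d](σ[d=6](σ[y='t'](U)))) ⋈[c=e] S) → 2

|E| = 2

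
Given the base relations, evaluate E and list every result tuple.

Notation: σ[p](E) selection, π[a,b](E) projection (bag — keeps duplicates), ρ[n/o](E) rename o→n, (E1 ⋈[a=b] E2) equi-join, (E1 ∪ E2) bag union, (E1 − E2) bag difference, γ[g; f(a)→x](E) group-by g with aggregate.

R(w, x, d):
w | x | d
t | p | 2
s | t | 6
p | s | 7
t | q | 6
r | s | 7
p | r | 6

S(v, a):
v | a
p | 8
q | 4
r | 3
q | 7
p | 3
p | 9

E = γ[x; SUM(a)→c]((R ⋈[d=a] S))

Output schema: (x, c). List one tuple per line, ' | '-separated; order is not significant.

Subexpression sizes:
  R → 6
  S → 6
  (R ⋈[d=a] S) → 2
  γ[x; SUM(a)→c]((R ⋈[d=a] S)) → 1

== RESULT ==
x | c
s | 14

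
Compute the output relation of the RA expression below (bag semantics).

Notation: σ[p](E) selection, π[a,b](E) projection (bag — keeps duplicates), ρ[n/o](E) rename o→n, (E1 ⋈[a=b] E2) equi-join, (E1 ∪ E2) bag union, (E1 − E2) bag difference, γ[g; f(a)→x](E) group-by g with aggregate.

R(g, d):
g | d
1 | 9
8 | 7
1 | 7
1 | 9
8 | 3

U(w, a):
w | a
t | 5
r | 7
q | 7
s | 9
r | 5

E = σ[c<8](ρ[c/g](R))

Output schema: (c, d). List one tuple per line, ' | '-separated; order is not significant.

Stepwise |·|:
  R → 5
  ρ[c/g](R) → 5
  σ[c<8](ρ[c/g](R)) → 3

== RESULT ==
c | d
1 | 7
1 | 9
1 | 9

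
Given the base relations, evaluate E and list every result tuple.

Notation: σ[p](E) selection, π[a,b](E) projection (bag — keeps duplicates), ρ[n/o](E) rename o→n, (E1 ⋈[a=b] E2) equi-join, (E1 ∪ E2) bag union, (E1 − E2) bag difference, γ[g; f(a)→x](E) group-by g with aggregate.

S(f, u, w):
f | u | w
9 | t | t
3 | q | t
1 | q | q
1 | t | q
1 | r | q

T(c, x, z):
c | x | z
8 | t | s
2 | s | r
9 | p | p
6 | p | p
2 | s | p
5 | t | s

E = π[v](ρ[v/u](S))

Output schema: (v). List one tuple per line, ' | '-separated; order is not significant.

Row counts bottom-up:
  S → 5
  ρ[v/u](S) → 5
  π[v](ρ[v/u](S)) → 5

== RESULT ==
v
q
q
r
t
t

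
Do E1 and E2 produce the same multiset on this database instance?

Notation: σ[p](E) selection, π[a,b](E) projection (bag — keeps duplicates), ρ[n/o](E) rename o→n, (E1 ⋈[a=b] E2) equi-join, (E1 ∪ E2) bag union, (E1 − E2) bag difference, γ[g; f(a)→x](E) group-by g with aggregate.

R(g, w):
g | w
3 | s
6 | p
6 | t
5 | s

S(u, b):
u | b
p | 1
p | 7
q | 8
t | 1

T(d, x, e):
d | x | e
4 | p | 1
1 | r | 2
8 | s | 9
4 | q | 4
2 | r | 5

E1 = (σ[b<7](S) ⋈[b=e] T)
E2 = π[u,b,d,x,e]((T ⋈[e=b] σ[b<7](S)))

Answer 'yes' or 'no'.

E1 stepwise |·|:
  S → 4
  σ[b<7](S) → 2
  T → 5
  (σ[b<7](S) ⋈[b=e] T) → 2
E2 stepwise |·|:
  T → 5
  S → 4
  σ[b<7](S) → 2
  (T ⋈[e=b] σ[b<7](S)) → 2
  π[u,b,d,x,e]((T ⋈[e=b] σ[b<7](S))) → 2

E1 and E2 produce the same multiset:
u | b | d | x | e
p | 1 | 4 | p | 1
t | 1 | 4 | p | 1

yes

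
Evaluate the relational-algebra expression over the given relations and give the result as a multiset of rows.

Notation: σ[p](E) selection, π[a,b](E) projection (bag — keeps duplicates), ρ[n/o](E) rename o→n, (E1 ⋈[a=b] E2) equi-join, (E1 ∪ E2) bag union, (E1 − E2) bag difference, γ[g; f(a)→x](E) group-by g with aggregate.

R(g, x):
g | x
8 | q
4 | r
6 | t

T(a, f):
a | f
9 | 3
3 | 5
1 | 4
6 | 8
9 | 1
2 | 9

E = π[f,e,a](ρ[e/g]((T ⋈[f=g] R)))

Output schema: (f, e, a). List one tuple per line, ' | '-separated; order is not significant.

Per-node cardinality:
  T → 6
  R → 3
  (T ⋈[f=g] R) → 2
  ρ[e/g]((T ⋈[f=g] R)) → 2
  π[f,e,a](ρ[e/g]((T ⋈[f=g] R))) → 2

== RESULT ==
f | e | a
4 | 4 | 1
8 | 8 | 6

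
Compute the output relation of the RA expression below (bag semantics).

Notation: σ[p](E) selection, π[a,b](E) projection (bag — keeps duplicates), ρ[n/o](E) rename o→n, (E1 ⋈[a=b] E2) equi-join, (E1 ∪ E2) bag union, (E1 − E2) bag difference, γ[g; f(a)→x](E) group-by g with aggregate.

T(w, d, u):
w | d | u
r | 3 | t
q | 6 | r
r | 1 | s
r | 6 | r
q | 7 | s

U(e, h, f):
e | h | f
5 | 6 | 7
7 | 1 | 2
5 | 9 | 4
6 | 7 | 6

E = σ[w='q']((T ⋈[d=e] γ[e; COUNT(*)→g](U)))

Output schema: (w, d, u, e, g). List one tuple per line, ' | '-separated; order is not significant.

Stepwise |·|:
  T → 5
  U → 4
  γ[e; COUNT(*)→g](U) → 3
  (T ⋈[d=e] γ[e; COUNT(*)→g](U)) → 3
  σ[w='q']((T ⋈[d=e] γ[e; COUNT(*)→g](U))) → 2

== RESULT ==
w | d | u | e | g
q | 6 | r | 6 | 1
q | 7 | s | 7 | 1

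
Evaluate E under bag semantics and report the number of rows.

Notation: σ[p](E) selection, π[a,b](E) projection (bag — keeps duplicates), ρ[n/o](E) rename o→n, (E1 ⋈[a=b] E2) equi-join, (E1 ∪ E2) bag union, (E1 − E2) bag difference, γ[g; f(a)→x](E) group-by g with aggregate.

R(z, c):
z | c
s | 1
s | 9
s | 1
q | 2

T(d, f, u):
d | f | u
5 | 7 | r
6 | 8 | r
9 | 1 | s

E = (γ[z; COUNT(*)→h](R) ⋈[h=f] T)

Per-node cardinality:
  R → 4
  γ[z; COUNT(*)→h](R) → 2
  T → 3
  (γ[z; COUNT(*)→h](R) ⋈[h=f] T) → 1

|E| = 1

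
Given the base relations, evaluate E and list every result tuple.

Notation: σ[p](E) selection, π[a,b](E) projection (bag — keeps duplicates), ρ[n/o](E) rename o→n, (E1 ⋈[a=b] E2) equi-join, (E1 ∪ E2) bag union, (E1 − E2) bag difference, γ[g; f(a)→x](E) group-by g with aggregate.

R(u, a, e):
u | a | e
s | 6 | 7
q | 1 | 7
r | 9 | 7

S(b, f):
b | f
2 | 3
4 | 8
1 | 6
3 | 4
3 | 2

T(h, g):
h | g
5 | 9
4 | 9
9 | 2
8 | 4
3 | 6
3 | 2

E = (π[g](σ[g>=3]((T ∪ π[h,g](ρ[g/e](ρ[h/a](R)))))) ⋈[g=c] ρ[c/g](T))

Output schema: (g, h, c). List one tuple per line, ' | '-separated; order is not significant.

Per-node cardinality:
  T → 6
  R → 3
  ρ[h/a](R) → 3
  ρ[g/e](ρ[h/a](R)) → 3
  π[h,g](ρ[g/e](ρ[h/a](R))) → 3
  (T ∪ π[h,g](ρ[g/e](ρ[h/a](R)))) → 9
  σ[g>=3]((T ∪ π[h,g](ρ[g/e](ρ[h/a](R))))) → 7
  π[g](σ[g>=3]((T ∪ π[h,g](ρ[g/e](ρ[h/a](R)))))) → 7
  T → 6
  ρ[c/g](T) → 6
  (π[g](σ[g>=3]((T ∪ π[h,g](ρ[g/e](ρ[h/a](R)))))) ⋈[g=c] ρ[c/g](T)) → 6

== RESULT ==
g | h | c
4 | 8 | 4
6 | 3 | 6
9 | 4 | 9
9 | 4 | 9
9 | 5 | 9
9 | 5 | 9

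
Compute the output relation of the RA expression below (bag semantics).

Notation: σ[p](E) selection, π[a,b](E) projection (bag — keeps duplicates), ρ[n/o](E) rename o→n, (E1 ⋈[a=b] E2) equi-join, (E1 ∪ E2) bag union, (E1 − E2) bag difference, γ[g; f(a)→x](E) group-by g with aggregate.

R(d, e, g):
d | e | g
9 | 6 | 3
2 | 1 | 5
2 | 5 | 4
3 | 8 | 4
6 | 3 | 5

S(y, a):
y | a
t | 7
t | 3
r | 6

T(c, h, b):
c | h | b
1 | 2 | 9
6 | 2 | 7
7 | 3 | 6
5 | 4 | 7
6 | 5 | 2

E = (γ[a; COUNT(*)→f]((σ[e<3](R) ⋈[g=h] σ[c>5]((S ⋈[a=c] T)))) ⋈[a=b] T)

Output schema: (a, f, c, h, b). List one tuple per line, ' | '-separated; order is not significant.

Stepwise |·|:
  R → 5
  σ[e<3](R) → 1
  S → 3
  T → 5
  (S ⋈[a=c] T) → 3
  σ[c>5]((S ⋈[a=c] T)) → 3
  (σ[e<3](R) ⋈[g=h] σ[c>5]((S ⋈[a=c] T))) → 1
  γ[a; COUNT(*)→f]((σ[e<3](R) ⋈[g=h] σ[c>5]((S ⋈[a=c] T)))) → 1
  T → 5
  (γ[a; COUNT(*)→f]((σ[e<3](R) ⋈[g=h] σ[c>5]((S ⋈[a=c] T)))) ⋈[a=b] T) → 1

== RESULT ==
a | f | c | h | b
6 | 1 | 7 | 3 | 6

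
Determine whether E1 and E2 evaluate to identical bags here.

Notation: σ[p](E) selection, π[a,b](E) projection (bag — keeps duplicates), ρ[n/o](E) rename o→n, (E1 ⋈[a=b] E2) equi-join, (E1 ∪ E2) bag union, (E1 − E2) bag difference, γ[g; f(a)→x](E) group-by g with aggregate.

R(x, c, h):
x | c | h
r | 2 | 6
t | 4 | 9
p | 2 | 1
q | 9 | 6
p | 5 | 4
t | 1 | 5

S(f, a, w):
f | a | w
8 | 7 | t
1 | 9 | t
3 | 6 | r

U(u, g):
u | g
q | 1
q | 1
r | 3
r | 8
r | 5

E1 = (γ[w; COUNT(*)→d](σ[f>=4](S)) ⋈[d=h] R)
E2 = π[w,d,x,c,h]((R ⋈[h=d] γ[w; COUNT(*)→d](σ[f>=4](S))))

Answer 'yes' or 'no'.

E1 row counts bottom-up:
  S → 3
  σ[f>=4](S) → 1
  γ[w; COUNT(*)→d](σ[f>=4](S)) → 1
  R → 6
  (γ[w; COUNT(*)→d](σ[f>=4](S)) ⋈[d=h] R) → 1
E2 row counts bottom-up:
  R → 6
  S → 3
  σ[f>=4](S) → 1
  γ[w; COUNT(*)→d](σ[f>=4](S)) → 1
  (R ⋈[h=d] γ[w; COUNT(*)→d](σ[f>=4](S))) → 1
  π[w,d,x,c,h]((R ⋈[h=d] γ[w; COUNT(*)→d](σ[f>=4](S)))) → 1

E1 and E2 produce the same multiset:
w | d | x | c | h
t | 1 | p | 2 | 1

yes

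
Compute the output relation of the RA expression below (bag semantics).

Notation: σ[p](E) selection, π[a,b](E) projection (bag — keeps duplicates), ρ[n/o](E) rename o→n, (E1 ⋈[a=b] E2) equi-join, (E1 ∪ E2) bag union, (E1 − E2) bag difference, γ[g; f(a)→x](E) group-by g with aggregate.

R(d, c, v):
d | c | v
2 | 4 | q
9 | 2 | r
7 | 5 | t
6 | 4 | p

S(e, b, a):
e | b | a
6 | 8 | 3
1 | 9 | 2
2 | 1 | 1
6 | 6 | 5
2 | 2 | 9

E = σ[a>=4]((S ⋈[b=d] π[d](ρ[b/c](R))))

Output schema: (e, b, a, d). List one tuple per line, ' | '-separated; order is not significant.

Subexpression sizes:
  S → 5
  R → 4
  ρ[b/c](R) → 4
  π[d](ρ[b/c](R)) → 4
  (S ⋈[b=d] π[d](ρ[b/c](R))) → 3
  σ[a>=4]((S ⋈[b=d] π[d](ρ[b/c](R)))) → 2

== RESULT ==
e | b | a | d
2 | 2 | 9 | 2
6 | 6 | 5 | 6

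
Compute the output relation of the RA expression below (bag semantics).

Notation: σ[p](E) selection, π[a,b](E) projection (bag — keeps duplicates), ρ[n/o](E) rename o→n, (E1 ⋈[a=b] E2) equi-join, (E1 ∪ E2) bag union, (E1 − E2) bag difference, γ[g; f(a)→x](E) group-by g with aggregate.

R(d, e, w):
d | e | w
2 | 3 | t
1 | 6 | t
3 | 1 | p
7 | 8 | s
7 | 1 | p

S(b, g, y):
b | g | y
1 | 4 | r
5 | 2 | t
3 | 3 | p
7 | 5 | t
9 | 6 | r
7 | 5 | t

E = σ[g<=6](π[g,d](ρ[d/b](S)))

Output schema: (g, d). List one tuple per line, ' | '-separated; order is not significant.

Stepwise |·|:
  S → 6
  ρ[d/b](S) → 6
  π[g,d](ρ[d/b](S)) → 6
  σ[g<=6](π[g,d](ρ[d/b](S))) → 6

== RESULT ==
g | d
2 | 5
3 | 3
4 | 1
5 | 7
5 | 7
6 | 9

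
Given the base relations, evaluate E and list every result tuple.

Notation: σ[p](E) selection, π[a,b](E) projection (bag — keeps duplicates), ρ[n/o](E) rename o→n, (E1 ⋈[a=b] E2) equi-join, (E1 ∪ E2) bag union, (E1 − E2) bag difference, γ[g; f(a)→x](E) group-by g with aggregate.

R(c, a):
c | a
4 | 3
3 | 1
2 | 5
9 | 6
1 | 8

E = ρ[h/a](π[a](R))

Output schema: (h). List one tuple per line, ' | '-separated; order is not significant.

Stepwise |·|:
  R → 5
  π[a](R) → 5
  ρ[h/a](π[a](R)) → 5

== RESULT ==
h
1
3
5
6
8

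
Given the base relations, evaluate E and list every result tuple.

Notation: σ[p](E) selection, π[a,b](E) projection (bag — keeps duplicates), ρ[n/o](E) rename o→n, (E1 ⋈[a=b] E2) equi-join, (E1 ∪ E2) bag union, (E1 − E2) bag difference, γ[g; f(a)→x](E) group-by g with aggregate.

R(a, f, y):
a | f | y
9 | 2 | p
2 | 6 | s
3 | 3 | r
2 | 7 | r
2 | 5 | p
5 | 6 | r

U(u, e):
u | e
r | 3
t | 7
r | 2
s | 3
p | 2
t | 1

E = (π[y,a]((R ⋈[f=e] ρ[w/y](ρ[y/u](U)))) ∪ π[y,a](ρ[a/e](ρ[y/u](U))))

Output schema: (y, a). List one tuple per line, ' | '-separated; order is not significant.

Stepwise |·|:
  R → 6
  U → 6
  ρ[y/u](U) → 6
  ρ[w/y](ρ[y/u](U)) → 6
  (R ⋈[f=e] ρ[w/y](ρ[y/u](U))) → 5
  π[y,a]((R ⋈[f=e] ρ[w/y](ρ[y/u](U)))) → 5
  U → 6
  ρ[y/u](U) → 6
  ρ[a/e](ρ[y/u](U)) → 6
  π[y,a](ρ[a/e](ρ[y/u](U))) → 6
  (π[y,a]((R ⋈[f=e] ρ[w/y](ρ[y/u](U)))) ∪ π[y,a](ρ[a/e](ρ[y/u](U)))) → 11

== RESULT ==
y | a
p | 2
p | 9
p | 9
r | 2
r | 2
r | 3
r | 3
r | 3
s | 3
t | 1
t | 7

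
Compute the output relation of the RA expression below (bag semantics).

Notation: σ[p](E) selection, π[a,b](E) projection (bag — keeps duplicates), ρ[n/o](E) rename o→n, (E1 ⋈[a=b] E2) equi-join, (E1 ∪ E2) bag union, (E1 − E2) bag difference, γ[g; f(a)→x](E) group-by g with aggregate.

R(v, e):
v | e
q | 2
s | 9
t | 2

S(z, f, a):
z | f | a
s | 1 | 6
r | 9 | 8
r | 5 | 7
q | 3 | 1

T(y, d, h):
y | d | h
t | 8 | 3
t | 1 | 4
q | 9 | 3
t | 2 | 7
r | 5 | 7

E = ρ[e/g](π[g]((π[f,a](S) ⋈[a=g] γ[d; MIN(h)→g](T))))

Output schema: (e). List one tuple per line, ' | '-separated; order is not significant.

Per-node cardinality:
  S → 4
  π[f,a](S) → 4
  T → 5
  γ[d; MIN(h)→g](T) → 5
  (π[f,a](S) ⋈[a=g] γ[d; MIN(h)→g](T)) → 2
  π[g]((π[f,a](S) ⋈[a=g] γ[d; MIN(h)→g](T))) → 2
  ρ[e/g](π[g]((π[f,a](S) ⋈[a=g] γ[d; MIN(h)→g](T)))) → 2

== RESULT ==
e
7
7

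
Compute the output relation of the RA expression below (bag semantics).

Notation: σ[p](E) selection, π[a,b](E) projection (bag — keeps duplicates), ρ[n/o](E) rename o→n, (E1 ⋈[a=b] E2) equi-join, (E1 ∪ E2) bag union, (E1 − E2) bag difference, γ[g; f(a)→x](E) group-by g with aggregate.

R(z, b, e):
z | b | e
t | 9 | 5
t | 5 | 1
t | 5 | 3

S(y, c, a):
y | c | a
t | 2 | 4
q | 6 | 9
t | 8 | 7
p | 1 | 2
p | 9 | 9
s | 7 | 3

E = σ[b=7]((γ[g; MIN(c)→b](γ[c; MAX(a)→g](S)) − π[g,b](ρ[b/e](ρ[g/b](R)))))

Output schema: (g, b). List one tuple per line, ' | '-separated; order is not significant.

Per-node cardinality:
  S → 6
  γ[c; MAX(a)→g](S) → 6
  γ[g; MIN(c)→b](γ[c; MAX(a)→g](S)) → 5
  R → 3
  ρ[g/b](R) → 3
  ρ[b/e](ρ[g/b](R)) → 3
  π[g,b](ρ[b/e](ρ[g/b](R))) → 3
  (γ[g; MIN(c)→b](γ[c; MAX(a)→g](S)) − π[g,b](ρ[b/e](ρ[g/b](R)))) → 5
  σ[b=7]((γ[g; MIN(c)→b](γ[c; MAX(a)→g](S)) − π[g,b](ρ[b/e](ρ[g/b](R))))) → 1

== RESULT ==
g | b
3 | 7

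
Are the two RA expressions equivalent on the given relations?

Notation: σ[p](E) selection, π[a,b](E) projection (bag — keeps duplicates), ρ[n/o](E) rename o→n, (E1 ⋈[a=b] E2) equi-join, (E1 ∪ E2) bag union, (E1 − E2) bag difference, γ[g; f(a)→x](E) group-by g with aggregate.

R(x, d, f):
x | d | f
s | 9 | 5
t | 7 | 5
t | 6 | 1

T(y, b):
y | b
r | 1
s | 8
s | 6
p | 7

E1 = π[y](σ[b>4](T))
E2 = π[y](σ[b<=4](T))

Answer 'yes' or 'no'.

E1 stepwise |·|:
  T → 4
  σ[b>4](T) → 3
  π[y](σ[b>4](T)) → 3
E2 stepwise |·|:
  T → 4
  σ[b<=4](T) → 1
  π[y](σ[b<=4](T)) → 1

E1 result:
y
p
s
s
E2 result:
y
r
Witness: ('p',) appears 1× in E1 but 0× in E2.

no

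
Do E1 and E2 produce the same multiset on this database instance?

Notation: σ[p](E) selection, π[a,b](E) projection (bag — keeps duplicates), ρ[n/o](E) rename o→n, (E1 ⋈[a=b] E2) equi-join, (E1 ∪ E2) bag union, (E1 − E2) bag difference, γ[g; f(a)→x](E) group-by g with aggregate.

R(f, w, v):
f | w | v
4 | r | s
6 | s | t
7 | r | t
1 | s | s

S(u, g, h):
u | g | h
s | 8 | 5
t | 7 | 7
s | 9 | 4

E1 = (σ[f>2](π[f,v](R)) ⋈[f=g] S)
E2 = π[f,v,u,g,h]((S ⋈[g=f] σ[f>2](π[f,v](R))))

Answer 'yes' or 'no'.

E1 per-node cardinality:
  R → 4
  π[f,v](R) → 4
  σ[f>2](π[f,v](R)) → 3
  S → 3
  (σ[f>2](π[f,v](R)) ⋈[f=g] S) → 1
E2 per-node cardinality:
  S → 3
  R → 4
  π[f,v](R) → 4
  σ[f>2](π[f,v](R)) → 3
  (S ⋈[g=f] σ[f>2](π[f,v](R))) → 1
  π[f,v,u,g,h]((S ⋈[g=f] σ[f>2](π[f,v](R)))) → 1

E1 and E2 produce the same multiset:
f | v | u | g | h
7 | t | t | 7 | 7

yes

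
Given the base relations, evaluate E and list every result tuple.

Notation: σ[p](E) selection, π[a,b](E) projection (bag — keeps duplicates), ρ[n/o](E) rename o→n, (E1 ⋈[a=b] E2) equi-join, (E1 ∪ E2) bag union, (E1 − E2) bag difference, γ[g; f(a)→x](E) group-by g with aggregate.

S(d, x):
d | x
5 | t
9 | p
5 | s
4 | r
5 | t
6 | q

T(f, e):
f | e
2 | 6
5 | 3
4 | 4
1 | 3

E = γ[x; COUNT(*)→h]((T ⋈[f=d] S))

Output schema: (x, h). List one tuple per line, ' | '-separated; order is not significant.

Per-node cardinality:
  T → 4
  S → 6
  (T ⋈[f=d] S) → 4
  γ[x; COUNT(*)→h]((T ⋈[f=d] S)) → 3

== RESULT ==
x | h
r | 1
s | 1
t | 2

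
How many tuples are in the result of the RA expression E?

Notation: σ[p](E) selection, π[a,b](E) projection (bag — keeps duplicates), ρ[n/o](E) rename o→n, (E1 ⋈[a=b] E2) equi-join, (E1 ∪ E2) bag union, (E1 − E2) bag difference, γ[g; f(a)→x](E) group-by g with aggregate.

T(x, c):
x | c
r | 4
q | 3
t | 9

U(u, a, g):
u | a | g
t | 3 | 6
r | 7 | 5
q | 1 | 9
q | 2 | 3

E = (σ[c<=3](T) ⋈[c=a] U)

Per-node cardinality:
  T → 3
  σ[c<=3](T) → 1
  U → 4
  (σ[c<=3](T) ⋈[c=a] U) → 1

|E| = 1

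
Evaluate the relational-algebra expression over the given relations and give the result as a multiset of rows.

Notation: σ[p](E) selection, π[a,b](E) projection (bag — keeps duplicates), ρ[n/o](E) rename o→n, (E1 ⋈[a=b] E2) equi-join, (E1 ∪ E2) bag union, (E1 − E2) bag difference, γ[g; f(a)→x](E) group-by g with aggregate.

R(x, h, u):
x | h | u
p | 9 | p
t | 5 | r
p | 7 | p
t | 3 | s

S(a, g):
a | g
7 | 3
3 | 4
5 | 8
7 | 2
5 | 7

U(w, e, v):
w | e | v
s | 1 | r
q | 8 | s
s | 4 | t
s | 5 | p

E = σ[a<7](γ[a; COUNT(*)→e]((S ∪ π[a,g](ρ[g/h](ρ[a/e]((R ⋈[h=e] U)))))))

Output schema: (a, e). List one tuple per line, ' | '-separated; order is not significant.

Stepwise |·|:
  S → 5
  R → 4
  U → 4
  (R ⋈[h=e] U) → 1
  ρ[a/e]((R ⋈[h=e] U)) → 1
  ρ[g/h](ρ[a/e]((R ⋈[h=e] U))) → 1
  π[a,g](ρ[g/h](ρ[a/e]((R ⋈[h=e] U)))) → 1
  (S ∪ π[a,g](ρ[g/h](ρ[a/e]((R ⋈[h=e] U))))) → 6
  γ[a; COUNT(*)→e]((S ∪ π[a,g](ρ[g/h](ρ[a/e]((R ⋈[h=e] U)))))) → 3
  σ[a<7](γ[a; COUNT(*)→e]((S ∪ π[a,g](ρ[g/h](ρ[a/e]((R ⋈[h=e] U))))))) → 2

== RESULT ==
a | e
3 | 1
5 | 3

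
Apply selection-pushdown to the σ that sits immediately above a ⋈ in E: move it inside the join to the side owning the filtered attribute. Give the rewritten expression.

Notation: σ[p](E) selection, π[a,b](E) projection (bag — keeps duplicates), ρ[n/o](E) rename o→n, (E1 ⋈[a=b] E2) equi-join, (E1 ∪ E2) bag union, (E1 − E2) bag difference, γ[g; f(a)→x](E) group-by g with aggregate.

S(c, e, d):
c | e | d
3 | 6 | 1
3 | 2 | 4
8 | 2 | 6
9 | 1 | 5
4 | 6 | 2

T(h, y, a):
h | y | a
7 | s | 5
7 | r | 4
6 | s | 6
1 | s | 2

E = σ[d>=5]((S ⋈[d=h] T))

σ filters on d, owned by the left side.
E' = (σ[d>=5](S) ⋈[d=h] T)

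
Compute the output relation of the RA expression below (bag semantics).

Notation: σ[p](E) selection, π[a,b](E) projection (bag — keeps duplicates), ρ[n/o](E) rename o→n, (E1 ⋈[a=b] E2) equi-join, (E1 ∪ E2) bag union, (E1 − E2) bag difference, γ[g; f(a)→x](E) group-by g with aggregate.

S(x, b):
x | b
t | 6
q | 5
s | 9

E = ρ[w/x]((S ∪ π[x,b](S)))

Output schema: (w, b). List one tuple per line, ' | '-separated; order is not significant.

Per-node cardinality:
  S → 3
  S → 3
  π[x,b](S) → 3
  (S ∪ π[x,b](S)) → 6
  ρ[w/x]((S ∪ π[x,b](S))) → 6

== RESULT ==
w | b
q | 5
q | 5
s | 9
s | 9
t | 6
t | 6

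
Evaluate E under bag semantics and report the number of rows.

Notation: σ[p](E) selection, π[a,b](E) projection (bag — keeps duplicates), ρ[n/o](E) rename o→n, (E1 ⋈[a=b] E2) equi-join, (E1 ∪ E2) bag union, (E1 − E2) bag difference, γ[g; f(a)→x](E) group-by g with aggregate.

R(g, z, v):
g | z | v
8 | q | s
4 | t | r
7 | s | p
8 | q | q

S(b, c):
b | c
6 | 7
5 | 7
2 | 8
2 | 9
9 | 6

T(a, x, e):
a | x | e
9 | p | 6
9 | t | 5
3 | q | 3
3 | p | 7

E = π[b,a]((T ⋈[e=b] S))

Row counts bottom-up:
  T → 4
  S → 5
  (T ⋈[e=b] S) → 2
  π[b,a]((T ⋈[e=b] S)) → 2

|E| = 2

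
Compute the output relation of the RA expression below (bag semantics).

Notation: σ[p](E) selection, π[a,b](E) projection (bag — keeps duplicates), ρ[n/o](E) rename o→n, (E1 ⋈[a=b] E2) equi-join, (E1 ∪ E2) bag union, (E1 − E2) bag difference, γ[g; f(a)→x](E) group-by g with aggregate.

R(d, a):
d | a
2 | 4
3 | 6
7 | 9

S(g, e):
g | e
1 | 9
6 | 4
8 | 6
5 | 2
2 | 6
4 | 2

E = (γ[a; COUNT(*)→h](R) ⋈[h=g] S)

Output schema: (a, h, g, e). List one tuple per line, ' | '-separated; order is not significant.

Row counts bottom-up:
  R → 3
  γ[a; COUNT(*)→h](R) → 3
  S → 6
  (γ[a; COUNT(*)→h](R) ⋈[h=g] S) → 3

== RESULT ==
a | h | g | e
4 | 1 | 1 | 9
6 | 1 | 1 | 9
9 | 1 | 1 | 9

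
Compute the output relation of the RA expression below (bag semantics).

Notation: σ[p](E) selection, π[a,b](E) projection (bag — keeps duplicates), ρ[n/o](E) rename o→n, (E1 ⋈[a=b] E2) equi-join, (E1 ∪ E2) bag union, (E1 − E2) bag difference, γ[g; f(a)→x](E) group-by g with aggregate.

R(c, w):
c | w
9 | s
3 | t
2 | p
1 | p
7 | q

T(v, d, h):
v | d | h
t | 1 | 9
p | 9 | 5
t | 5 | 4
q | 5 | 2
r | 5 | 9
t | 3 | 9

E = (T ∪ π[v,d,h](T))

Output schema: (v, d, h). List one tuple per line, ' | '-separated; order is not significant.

Stepwise |·|:
  T → 6
  T → 6
  π[v,d,h](T) → 6
  (T ∪ π[v,d,h](T)) → 12

== RESULT ==
v | d | h
p | 9 | 5
p | 9 | 5
q | 5 | 2
q | 5 | 2
r | 5 | 9
r | 5 | 9
t | 1 | 9
t | 1 | 9
t | 3 | 9
t | 3 | 9
t | 5 | 4
t | 5 | 4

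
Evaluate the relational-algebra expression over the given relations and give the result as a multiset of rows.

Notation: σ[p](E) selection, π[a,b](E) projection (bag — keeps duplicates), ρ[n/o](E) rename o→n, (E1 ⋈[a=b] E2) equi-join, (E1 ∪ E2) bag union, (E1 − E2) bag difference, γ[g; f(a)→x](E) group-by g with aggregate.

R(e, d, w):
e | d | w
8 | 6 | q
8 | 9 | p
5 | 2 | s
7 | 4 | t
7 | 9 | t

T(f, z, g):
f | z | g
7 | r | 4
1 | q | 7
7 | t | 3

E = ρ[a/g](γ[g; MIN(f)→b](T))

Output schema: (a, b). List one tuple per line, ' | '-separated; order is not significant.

Stepwise |·|:
  T → 3
  γ[g; MIN(f)→b](T) → 3
  ρ[a/g](γ[g; MIN(f)→b](T)) → 3

== RESULT ==
a | b
3 | 7
4 | 7
7 | 1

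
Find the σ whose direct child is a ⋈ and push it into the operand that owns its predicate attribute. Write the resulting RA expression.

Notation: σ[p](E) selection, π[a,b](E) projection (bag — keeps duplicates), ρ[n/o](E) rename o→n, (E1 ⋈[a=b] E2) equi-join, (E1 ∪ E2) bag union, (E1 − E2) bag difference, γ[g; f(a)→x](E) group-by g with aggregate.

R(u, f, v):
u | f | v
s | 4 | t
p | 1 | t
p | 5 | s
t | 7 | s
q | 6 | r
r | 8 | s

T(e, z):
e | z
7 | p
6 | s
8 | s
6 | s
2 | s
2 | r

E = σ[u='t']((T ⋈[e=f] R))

σ filters on u, owned by the right side.
E' = (T ⋈[e=f] σ[u='t'](R))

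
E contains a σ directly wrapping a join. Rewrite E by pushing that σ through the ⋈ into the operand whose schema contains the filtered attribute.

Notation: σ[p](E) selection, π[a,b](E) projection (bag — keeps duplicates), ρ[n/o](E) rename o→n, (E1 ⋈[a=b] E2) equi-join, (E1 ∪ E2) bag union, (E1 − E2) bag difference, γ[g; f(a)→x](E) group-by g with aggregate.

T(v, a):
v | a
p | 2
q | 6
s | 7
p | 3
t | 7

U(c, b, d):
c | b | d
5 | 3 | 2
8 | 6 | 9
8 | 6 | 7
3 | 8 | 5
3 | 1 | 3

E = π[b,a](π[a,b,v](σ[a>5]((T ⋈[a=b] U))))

σ filters on a, owned by the left side.
E' = π[b,a](π[a,b,v]((σ[a>5](T) ⋈[a=b] U)))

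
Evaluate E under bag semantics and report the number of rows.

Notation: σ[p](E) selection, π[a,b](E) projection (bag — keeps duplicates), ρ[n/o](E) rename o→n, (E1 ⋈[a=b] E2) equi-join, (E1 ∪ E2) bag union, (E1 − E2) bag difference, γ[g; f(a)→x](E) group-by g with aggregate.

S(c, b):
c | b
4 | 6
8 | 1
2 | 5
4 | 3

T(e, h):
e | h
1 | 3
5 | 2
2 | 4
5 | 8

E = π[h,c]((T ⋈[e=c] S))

Row counts bottom-up:
  T → 4
  S → 4
  (T ⋈[e=c] S) → 1
  π[h,c]((T ⋈[e=c] S)) → 1

|E| = 1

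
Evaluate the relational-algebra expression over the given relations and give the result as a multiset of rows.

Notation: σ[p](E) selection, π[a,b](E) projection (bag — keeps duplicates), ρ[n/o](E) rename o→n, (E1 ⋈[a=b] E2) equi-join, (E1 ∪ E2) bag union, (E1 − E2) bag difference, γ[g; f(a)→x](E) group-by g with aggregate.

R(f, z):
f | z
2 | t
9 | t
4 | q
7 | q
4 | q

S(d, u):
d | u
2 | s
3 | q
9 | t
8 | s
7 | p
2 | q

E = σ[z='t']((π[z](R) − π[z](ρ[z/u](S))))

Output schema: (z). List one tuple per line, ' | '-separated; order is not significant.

Stepwise |·|:
  R → 5
  π[z](R) → 5
  S → 6
  ρ[z/u](S) → 6
  π[z](ρ[z/u](S)) → 6
  (π[z](R) − π[z](ρ[z/u](S))) → 2
  σ[z='t']((π[z](R) − π[z](ρ[z/u](S)))) → 1

== RESULT ==
z
t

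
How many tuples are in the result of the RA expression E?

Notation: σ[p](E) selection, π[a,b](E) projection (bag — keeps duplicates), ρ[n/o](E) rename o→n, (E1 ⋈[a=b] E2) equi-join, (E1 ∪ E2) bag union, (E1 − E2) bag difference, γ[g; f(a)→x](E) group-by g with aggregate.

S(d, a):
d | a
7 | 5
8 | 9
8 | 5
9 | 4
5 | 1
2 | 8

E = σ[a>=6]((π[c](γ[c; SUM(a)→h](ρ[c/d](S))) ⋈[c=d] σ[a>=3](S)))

Stepwise |·|:
  S → 6
  ρ[c/d](S) → 6
  γ[c; SUM(a)→h](ρ[c/d](S)) → 5
  π[c](γ[c; SUM(a)→h](ρ[c/d](S))) → 5
  S → 6
  σ[a>=3](S) → 5
  (π[c](γ[c; SUM(a)→h](ρ[c/d](S))) ⋈[c=d] σ[a>=3](S)) → 5
  σ[a>=6]((π[c](γ[c; SUM(a)→h](ρ[c/d](S))) ⋈[c=d] σ[a>=3](S))) → 2

|E| = 2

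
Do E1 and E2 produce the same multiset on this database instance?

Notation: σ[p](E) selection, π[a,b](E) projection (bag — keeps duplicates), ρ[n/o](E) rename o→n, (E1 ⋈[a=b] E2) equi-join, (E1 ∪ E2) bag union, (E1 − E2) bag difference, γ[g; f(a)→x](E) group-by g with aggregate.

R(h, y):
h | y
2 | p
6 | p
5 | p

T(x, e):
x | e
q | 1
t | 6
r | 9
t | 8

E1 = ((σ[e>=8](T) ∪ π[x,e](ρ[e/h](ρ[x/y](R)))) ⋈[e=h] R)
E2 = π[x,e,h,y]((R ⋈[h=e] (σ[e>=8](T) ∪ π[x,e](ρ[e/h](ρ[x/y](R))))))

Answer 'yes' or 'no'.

E1 subexpression sizes:
  T → 4
  σ[e>=8](T) → 2
  R → 3
  ρ[x/y](R) → 3
  ρ[e/h](ρ[x/y](R)) → 3
  π[x,e](ρ[e/h](ρ[x/y](R))) → 3
  (σ[e>=8](T) ∪ π[x,e](ρ[e/h](ρ[x/y](R)))) → 5
  R → 3
  ((σ[e>=8](T) ∪ π[x,e](ρ[e/h](ρ[x/y](R)))) ⋈[e=h] R) → 3
E2 subexpression sizes:
  R → 3
  T → 4
  σ[e>=8](T) → 2
  R → 3
  ρ[x/y](R) → 3
  ρ[e/h](ρ[x/y](R)) → 3
  π[x,e](ρ[e/h](ρ[x/y](R))) → 3
  (σ[e>=8](T) ∪ π[x,e](ρ[e/h](ρ[x/y](R)))) → 5
  (R ⋈[h=e] (σ[e>=8](T) ∪ π[x,e](ρ[e/h](ρ[x/y](R))))) → 3
  π[x,e,h,y]((R ⋈[h=e] (σ[e>=8](T) ∪ π[x,e](ρ[e/h](ρ[x/y](R)))))) → 3

E1 and E2 produce the same multiset:
x | e | h | y
p | 2 | 2 | p
p | 5 | 5 | p
p | 6 | 6 | p

yes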